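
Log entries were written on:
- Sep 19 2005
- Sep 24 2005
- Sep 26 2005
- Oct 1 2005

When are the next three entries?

Gaps: 5, 2, 5 days — not constant, but cyclic with period 2.
The events fall on every Monday and Saturday.
Next Monday: Oct 3 2005.
Next Saturday: Oct 8 2005.
The following Monday is Oct 10 2005.

Oct 3 2005, Oct 8 2005, Oct 10 2005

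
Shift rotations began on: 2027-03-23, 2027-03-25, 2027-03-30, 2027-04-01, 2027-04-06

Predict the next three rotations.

2027-04-08, 2027-04-13, 2027-04-15

The gap pattern 2, 5, 2, 5 repeats every 2 events.
These are the Tuesdays and Thursdays of each week.
The following Thursday is 2027-04-08.
Next Tuesday: 2027-04-13.
Next Thursday: 2027-04-15.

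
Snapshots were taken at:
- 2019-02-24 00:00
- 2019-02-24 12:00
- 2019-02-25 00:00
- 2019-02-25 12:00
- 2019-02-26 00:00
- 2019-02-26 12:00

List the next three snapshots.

The interval is a steady 12 hours (12, 12, 12, 12, 12).
2019-02-26 12:00 + 12 h = 2019-02-27 00:00.
2019-02-27 00:00 + 12 h = 2019-02-27 12:00.
2019-02-27 12:00 + 12 h = 2019-02-28 00:00.

2019-02-27 00:00, 2019-02-27 12:00, 2019-02-28 00:00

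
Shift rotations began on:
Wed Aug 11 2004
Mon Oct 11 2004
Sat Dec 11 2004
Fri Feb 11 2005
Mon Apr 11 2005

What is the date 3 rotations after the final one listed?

Gaps: 61, 61, 62, 59 days — not constant. Every event is on the 11th of the month.
Pattern: the 11th of every 2 months.
Next: June 2005 → Sat Jun 11 2005.
Next: August 2005 → Thu Aug 11 2005.
Next: October 2005 → Tue Oct 11 2005.

Tue Oct 11 2005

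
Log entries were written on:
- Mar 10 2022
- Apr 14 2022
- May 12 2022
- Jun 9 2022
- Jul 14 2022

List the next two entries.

Aug 11 2022, Sep 8 2022

These are Thursdays at 28- or 35-day spacing (35, 28, 28, 35).
The pattern: 2nd Thursday of the month.
2nd Thursday of August 2022: Aug 11 2022.
2nd Thursday of September 2022: Sep 8 2022.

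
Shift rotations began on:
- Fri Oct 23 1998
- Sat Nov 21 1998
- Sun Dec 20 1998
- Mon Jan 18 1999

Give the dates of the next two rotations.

Tue Feb 16 1999, Wed Mar 17 1999

Every event comes 29 days after the last (29, 29, 29).
Mon Jan 18 1999 + 29 days = Tue Feb 16 1999.
Tue Feb 16 1999 + 29 days = Wed Mar 17 1999.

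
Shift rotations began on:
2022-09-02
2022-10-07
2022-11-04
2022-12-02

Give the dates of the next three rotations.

Gaps: 35, 28, 28 days — a mix of 28 and 35. Every date is a Friday.
Each is the 1st Friday of its month.
January 2023 — 1st Friday is 2023-01-06.
February 2023 — 1st Friday is 2023-02-03.
1st Friday of March 2023: 2023-03-03.

2023-01-06, 2023-02-03, 2023-03-03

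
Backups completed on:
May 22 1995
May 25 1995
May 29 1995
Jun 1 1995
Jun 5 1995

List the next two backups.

Gaps: 3, 4, 3, 4 days — not constant, but cyclic with period 2.
The events fall on every Monday and Thursday.
The following Thursday is Jun 8 1995.
Next Monday: Jun 12 1995.

Jun 8 1995, Jun 12 1995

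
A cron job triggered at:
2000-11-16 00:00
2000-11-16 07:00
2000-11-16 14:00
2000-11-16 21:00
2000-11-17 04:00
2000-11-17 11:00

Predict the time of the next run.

Gaps: 7, 7, 7, 7, 7 hours — each event is 7 hours after the previous one.
2000-11-17 11:00 + 7 h = 2000-11-17 18:00.

2000-11-17 18:00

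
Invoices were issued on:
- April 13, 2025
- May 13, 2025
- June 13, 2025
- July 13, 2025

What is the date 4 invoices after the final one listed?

November 13, 2025

The day-of-month is always 13 (30, 31, 30 days between events).
So this recurs on the 13th of each month.
August 2025: August 13, 2025.
Next: September 2025 → September 13, 2025.
Next: October 2025 → October 13, 2025.
Next: November 2025 → November 13, 2025.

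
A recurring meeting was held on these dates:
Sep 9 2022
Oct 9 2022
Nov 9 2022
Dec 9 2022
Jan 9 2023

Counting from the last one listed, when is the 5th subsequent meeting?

The day-of-month is always 9 (30, 31, 30, 31 days between events).
So this recurs on the 9th of each month.
Next: February 2023 → Feb 9 2023.
March 2023: Mar 9 2023.
April 2023: Apr 9 2023.
May 2023: May 9 2023.
June 2023: Jun 9 2023.

Jun 9 2023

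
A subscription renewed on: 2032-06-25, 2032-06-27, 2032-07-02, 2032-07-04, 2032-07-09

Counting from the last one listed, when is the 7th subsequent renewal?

2032-08-01

Every event lands on a Friday or Sunday (gaps cycle 2, 5, 2, 5).
So the schedule is: every Friday and Sunday.
The following Sunday is 2032-07-11.
Next Friday: 2032-07-16.
The following Sunday is 2032-07-18.
The following Friday is 2032-07-23.
Next Sunday: 2032-07-25.
Next Friday: 2032-07-30.
The following Sunday is 2032-08-01.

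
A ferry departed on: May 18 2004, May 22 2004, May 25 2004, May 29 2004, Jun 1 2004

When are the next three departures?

Jun 5 2004, Jun 8 2004, Jun 12 2004

Gaps: 4, 3, 4, 3 days — not constant, but cyclic with period 2.
The events fall on every Tuesday and Saturday.
Next Saturday: Jun 5 2004.
The following Tuesday is Jun 8 2004.
Next Saturday: Jun 12 2004.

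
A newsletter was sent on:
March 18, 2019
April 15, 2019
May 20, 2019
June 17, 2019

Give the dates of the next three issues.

All dates are Mondays, 28, 35, 28 days apart.
Specifically, the 3rd Monday of each month.
3rd Monday of July 2019: July 15, 2019.
August 2019 — 3rd Monday is August 19, 2019.
3rd Monday of September 2019: September 16, 2019.

July 15, 2019; August 19, 2019; September 16, 2019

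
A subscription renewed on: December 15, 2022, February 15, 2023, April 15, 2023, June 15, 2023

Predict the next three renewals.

The day-of-month is always 15 (62, 59, 61 days between events).
So this recurs on the 15th of every 2 months.
August 2023: August 15, 2023.
October 2023: October 15, 2023.
December 2023: December 15, 2023.

August 15, 2023; October 15, 2023; December 15, 2023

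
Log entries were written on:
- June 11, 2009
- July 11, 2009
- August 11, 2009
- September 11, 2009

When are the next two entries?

The day-of-month is always 11 (30, 31, 31 days between events).
So this recurs on the 11th of each month.
Next: October 2009 → October 11, 2009.
November 2009: November 11, 2009.

October 11, 2009; November 11, 2009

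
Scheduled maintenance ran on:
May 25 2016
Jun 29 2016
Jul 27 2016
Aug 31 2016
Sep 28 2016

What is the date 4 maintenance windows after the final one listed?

All Wednesdays; the gaps (35, 28, 35, 28) vary with month length.
This is the last Wednesday of each month.
Last Wednesday of October 2016: Oct 26 2016.
Last Wednesday of November 2016: Nov 30 2016.
Last Wednesday of December 2016: Dec 28 2016.
Last Wednesday of January 2017: Jan 25 2017.

Jan 25 2017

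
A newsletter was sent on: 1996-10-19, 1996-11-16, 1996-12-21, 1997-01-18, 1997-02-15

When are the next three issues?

1997-03-15, 1997-04-19, 1997-05-17

All dates are Saturdays, 28, 35, 28, 28 days apart.
Specifically, the 3rd Saturday of each month.
3rd Saturday of March 1997: 1997-03-15.
April 1997 — 3rd Saturday is 1997-04-19.
3rd Saturday of May 1997: 1997-05-17.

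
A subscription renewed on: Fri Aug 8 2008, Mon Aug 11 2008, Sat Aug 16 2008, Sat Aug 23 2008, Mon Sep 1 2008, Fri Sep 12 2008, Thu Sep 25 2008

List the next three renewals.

Fri Oct 10 2008, Mon Oct 27 2008, Sat Nov 15 2008

Gaps: 3, 5, 7, 9, 11, 13 days — each gap is 2 larger than the previous one.
Next gap: 15 days. Thu Sep 25 2008 + 15 days = Fri Oct 10 2008.
Next gap: 17 days. Fri Oct 10 2008 + 17 days = Mon Oct 27 2008.
Next gap: 19 days. Mon Oct 27 2008 + 19 days = Sat Nov 15 2008.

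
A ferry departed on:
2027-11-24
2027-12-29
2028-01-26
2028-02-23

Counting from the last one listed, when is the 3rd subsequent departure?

Every date is a Wednesday; gaps 35, 28, 28 days.
Each is the last Wednesday of its month (at least one falls on the 29th or later, ruling out '4th Wednesday').
Last Wednesday of March 2028: 2028-03-29.
April 2028 ends with Wednesday 2028-04-26.
Last Wednesday of May 2028: 2028-05-31.

2028-05-31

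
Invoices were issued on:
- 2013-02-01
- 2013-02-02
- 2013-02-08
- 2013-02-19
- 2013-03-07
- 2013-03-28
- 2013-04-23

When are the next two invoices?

2013-05-24, 2013-06-29

The spacing grows by 5 each time: 1, 6, 11, 16, 21, 26 days.
Next gap: 31 days. 2013-04-23 + 31 days = 2013-05-24.
Next gap: 36 days. 2013-05-24 + 36 days = 2013-06-29.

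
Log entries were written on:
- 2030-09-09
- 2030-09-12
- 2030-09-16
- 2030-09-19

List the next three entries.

2030-09-23, 2030-09-26, 2030-09-30

Every event lands on a Monday or Thursday (gaps cycle 3, 4, 3).
So the schedule is: every Monday and Thursday.
Next Monday: 2030-09-23.
The following Thursday is 2030-09-26.
The following Monday is 2030-09-30.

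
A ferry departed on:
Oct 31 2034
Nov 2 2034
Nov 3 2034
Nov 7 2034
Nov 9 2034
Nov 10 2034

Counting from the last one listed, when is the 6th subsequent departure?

Every event lands on a Tuesday or Thursday or Friday (gaps cycle 2, 1, 4, 2, 1).
So the schedule is: every Tuesday, Thursday and Friday.
Next Tuesday: Nov 14 2034.
Next Thursday: Nov 16 2034.
The following Friday is Nov 17 2034.
Next Tuesday: Nov 21 2034.
Next Thursday: Nov 23 2034.
Next Friday: Nov 24 2034.

Nov 24 2034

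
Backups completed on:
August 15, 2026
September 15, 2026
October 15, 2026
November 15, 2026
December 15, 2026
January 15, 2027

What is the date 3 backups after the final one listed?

Each date is the 15th; the gaps (31, 30, 31, 30, 31) track the month lengths.
The rule is the 15th of each month.
February 2027: February 15, 2027.
March 2027: March 15, 2027.
April 2027: April 15, 2027.

April 15, 2027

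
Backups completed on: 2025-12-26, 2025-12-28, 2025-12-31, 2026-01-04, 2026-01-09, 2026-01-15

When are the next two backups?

2026-01-22, 2026-01-30

Gaps: 2, 3, 4, 5, 6 days — each gap is 1 larger than the previous one.
Next gap: 7 days. 2026-01-15 + 7 days = 2026-01-22.
Next gap: 8 days. 2026-01-22 + 8 days = 2026-01-30.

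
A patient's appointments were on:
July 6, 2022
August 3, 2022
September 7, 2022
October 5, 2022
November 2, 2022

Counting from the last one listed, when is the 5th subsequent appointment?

All dates are Wednesdays, 28, 35, 28, 28 days apart.
Specifically, the 1st Wednesday of each month.
December 2022 — 1st Wednesday is December 7, 2022.
January 2023 — 1st Wednesday is January 4, 2023.
1st Wednesday of February 2023: February 1, 2023.
1st Wednesday of March 2023: March 1, 2023.
1st Wednesday of April 2023: April 5, 2023.

April 5, 2023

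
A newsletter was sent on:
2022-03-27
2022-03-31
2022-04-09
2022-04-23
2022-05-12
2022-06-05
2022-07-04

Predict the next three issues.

2022-08-07, 2022-09-15, 2022-10-29

Gaps: 4, 9, 14, 19, 24, 29 days — each gap is 5 larger than the previous one.
Next gap: 34 days. 2022-07-04 + 34 days = 2022-08-07.
Next gap: 39 days. 2022-08-07 + 39 days = 2022-09-15.
Next gap: 44 days. 2022-09-15 + 44 days = 2022-10-29.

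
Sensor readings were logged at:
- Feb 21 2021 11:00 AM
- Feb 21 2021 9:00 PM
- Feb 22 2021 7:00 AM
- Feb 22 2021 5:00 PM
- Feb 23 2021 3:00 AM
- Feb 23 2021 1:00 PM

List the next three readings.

The interval is a steady 10 hours (10, 10, 10, 10, 10).
Feb 23 2021 1:00 PM + 10 h = Feb 23 2021 11:00 PM.
Feb 23 2021 11:00 PM + 10 h = Feb 24 2021 9:00 AM.
Feb 24 2021 9:00 AM + 10 h = Feb 24 2021 7:00 PM.

Feb 23 2021 11:00 PM, Feb 24 2021 9:00 AM, Feb 24 2021 7:00 PM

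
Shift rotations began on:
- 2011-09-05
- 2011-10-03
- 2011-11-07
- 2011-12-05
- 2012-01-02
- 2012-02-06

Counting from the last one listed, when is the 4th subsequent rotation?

All dates are Mondays, 28, 35, 28, 28, 35 days apart.
Specifically, the 1st Monday of each month.
1st Monday of March 2012: 2012-03-05.
1st Monday of April 2012: 2012-04-02.
May 2012 — 1st Monday is 2012-05-07.
June 2012 — 1st Monday is 2012-06-04.

2012-06-04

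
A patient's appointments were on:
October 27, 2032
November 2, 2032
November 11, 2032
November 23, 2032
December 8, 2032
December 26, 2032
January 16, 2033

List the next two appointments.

Intervals are 6, 9, 12, 15, 18, 21 days — an arithmetic progression with common difference 3.
Next gap: 24 days. January 16, 2033 + 24 days = February 9, 2033.
Next gap: 27 days. February 9, 2033 + 27 days = March 8, 2033.

February 9, 2033; March 8, 2033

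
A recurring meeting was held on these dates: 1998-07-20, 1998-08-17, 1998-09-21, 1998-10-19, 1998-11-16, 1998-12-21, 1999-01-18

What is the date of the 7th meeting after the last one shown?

All dates are Mondays, 28, 35, 28, 28, 35, 28 days apart.
Specifically, the 3rd Monday of each month.
February 1999 — 3rd Monday is 1999-02-15.
3rd Monday of March 1999: 1999-03-15.
3rd Monday of April 1999: 1999-04-19.
May 1999 — 3rd Monday is 1999-05-17.
June 1999 — 3rd Monday is 1999-06-21.
3rd Monday of July 1999: 1999-07-19.
August 1999 — 3rd Monday is 1999-08-16.

1999-08-16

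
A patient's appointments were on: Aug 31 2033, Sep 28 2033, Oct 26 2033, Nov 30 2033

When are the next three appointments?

These are Wednesdays with 28, 28, 35-day gaps.
Each is the final Wednesday of its month — Aug 31 2033 is past the 28th, so '4th Wednesday' doesn't fit.
Last Wednesday of December 2033: Dec 28 2033.
Last Wednesday of January 2034: Jan 25 2034.
Last Wednesday of February 2034: Feb 22 2034.

Dec 28 2033, Jan 25 2034, Feb 22 2034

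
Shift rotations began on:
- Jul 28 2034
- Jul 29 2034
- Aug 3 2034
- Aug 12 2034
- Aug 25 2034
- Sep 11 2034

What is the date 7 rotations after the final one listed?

Apr 30 2035

Gaps: 1, 5, 9, 13, 17 days — each gap is 4 larger than the previous one.
Next gap: 21 days. Sep 11 2034 + 21 days = Oct 2 2034.
Next gap: 25 days. Oct 2 2034 + 25 days = Oct 27 2034.
Next gap: 29 days. Oct 27 2034 + 29 days = Nov 25 2034.
Next gap: 33 days. Nov 25 2034 + 33 days = Dec 28 2034.
Next gap: 37 days. Dec 28 2034 + 37 days = Feb 3 2035.
Next gap: 41 days. Feb 3 2035 + 41 days = Mar 16 2035.
Next gap: 45 days. Mar 16 2035 + 45 days = Apr 30 2035.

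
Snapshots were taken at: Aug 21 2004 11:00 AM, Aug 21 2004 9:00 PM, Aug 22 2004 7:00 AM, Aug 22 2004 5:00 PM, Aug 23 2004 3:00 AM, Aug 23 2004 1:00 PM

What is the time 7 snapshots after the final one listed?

Aug 26 2004 11:00 AM

Gaps: 10, 10, 10, 10, 10 hours — each event is 10 hours after the previous one.
Aug 23 2004 1:00 PM + 10 h = Aug 23 2004 11:00 PM.
Aug 23 2004 11:00 PM + 10 h = Aug 24 2004 9:00 AM.
Aug 24 2004 9:00 AM + 10 h = Aug 24 2004 7:00 PM.
Aug 24 2004 7:00 PM + 10 h = Aug 25 2004 5:00 AM.
Aug 25 2004 5:00 AM + 10 h = Aug 25 2004 3:00 PM.
Aug 25 2004 3:00 PM + 10 h = Aug 26 2004 1:00 AM.
Aug 26 2004 1:00 AM + 10 h = Aug 26 2004 11:00 AM.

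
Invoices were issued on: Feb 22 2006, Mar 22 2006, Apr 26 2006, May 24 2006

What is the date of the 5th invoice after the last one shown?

Oct 25 2006

All dates are Wednesdays, 28, 35, 28 days apart.
Specifically, the 4th Wednesday of each month.
4th Wednesday of June 2006: Jun 28 2006.
July 2006 — 4th Wednesday is Jul 26 2006.
4th Wednesday of August 2006: Aug 23 2006.
September 2006 — 4th Wednesday is Sep 27 2006.
October 2006 — 4th Wednesday is Oct 25 2006.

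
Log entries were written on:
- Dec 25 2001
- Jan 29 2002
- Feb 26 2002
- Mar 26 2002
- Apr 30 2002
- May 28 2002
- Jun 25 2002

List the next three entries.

These are Tuesdays with 35, 28, 28, 35, 28, 28-day gaps.
Each is the final Tuesday of its month — Jan 29 2002 is past the 28th, so '4th Tuesday' doesn't fit.
July 2002 ends with Tuesday Jul 30 2002.
August 2002 ends with Tuesday Aug 27 2002.
Last Tuesday of September 2002: Sep 24 2002.

Jul 30 2002, Aug 27 2002, Sep 24 2002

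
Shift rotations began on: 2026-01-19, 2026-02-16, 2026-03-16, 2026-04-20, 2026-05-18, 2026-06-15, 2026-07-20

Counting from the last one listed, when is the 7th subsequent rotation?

Gaps: 28, 28, 35, 28, 28, 35 days — a mix of 28 and 35. Every date is a Monday.
Each is the 3rd Monday of its month.
August 2026 — 3rd Monday is 2026-08-17.
3rd Monday of September 2026: 2026-09-21.
3rd Monday of October 2026: 2026-10-19.
3rd Monday of November 2026: 2026-11-16.
December 2026 — 3rd Monday is 2026-12-21.
January 2027 — 3rd Monday is 2027-01-18.
February 2027 — 3rd Monday is 2027-02-15.

2027-02-15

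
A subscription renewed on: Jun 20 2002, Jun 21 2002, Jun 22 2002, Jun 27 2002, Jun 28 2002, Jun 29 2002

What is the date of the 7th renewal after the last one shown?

Jul 18 2002

Gaps: 1, 1, 5, 1, 1 days — not constant, but cyclic with period 3.
The events fall on every Thursday, Friday and Saturday.
Next Thursday: Jul 4 2002.
The following Friday is Jul 5 2002.
The following Saturday is Jul 6 2002.
The following Thursday is Jul 11 2002.
Next Friday: Jul 12 2002.
The following Saturday is Jul 13 2002.
The following Thursday is Jul 18 2002.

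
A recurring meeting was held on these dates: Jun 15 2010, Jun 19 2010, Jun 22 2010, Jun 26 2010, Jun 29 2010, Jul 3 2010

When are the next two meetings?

Jul 6 2010, Jul 10 2010

The gap pattern 4, 3, 4, 3, 4 repeats every 2 events.
These are the Tuesdays and Saturdays of each week.
Next Tuesday: Jul 6 2010.
Next Saturday: Jul 10 2010.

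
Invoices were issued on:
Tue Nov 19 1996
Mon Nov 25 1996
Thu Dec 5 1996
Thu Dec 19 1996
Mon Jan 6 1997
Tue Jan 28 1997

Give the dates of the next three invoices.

Sun Feb 23 1997, Tue Mar 25 1997, Mon Apr 28 1997

Gaps: 6, 10, 14, 18, 22 days — each gap is 4 larger than the previous one.
Next gap: 26 days. Tue Jan 28 1997 + 26 days = Sun Feb 23 1997.
Next gap: 30 days. Sun Feb 23 1997 + 30 days = Tue Mar 25 1997.
Next gap: 34 days. Tue Mar 25 1997 + 34 days = Mon Apr 28 1997.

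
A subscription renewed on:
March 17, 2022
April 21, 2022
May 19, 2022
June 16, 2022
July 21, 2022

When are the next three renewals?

August 18, 2022; September 15, 2022; October 20, 2022

These are Thursdays at 28- or 35-day spacing (35, 28, 28, 35).
The pattern: 3rd Thursday of the month.
3rd Thursday of August 2022: August 18, 2022.
September 2022 — 3rd Thursday is September 15, 2022.
3rd Thursday of October 2022: October 20, 2022.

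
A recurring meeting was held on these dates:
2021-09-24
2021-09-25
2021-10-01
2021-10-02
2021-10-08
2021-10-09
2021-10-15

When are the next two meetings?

Gaps: 1, 6, 1, 6, 1, 6 days — not constant, but cyclic with period 2.
The events fall on every Friday and Saturday.
The following Saturday is 2021-10-16.
The following Friday is 2021-10-22.

2021-10-16, 2021-10-22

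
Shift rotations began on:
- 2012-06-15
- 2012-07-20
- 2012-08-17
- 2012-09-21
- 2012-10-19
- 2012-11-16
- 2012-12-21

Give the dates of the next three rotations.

2013-01-18, 2013-02-15, 2013-03-15

Gaps: 35, 28, 35, 28, 28, 35 days — a mix of 28 and 35. Every date is a Friday.
Each is the 3rd Friday of its month.
3rd Friday of January 2013: 2013-01-18.
February 2013 — 3rd Friday is 2013-02-15.
March 2013 — 3rd Friday is 2013-03-15.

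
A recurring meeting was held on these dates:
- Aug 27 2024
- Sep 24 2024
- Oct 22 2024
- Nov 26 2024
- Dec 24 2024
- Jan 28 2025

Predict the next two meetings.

These are Tuesdays at 28- or 35-day spacing (28, 28, 35, 28, 35).
The pattern: 4th Tuesday of the month.
4th Tuesday of February 2025: Feb 25 2025.
March 2025 — 4th Tuesday is Mar 25 2025.

Feb 25 2025, Mar 25 2025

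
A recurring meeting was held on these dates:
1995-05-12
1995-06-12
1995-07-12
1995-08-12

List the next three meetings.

Each date is the 12th; the gaps (31, 30, 31) track the month lengths.
The rule is the 12th of each month.
September 1995: 1995-09-12.
October 1995: 1995-10-12.
November 1995: 1995-11-12.

1995-09-12, 1995-10-12, 1995-11-12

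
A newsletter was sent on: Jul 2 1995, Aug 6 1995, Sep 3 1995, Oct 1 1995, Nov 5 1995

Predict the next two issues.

Gaps: 35, 28, 28, 35 days — a mix of 28 and 35. Every date is a Sunday.
Each is the 1st Sunday of its month.
1st Sunday of December 1995: Dec 3 1995.
1st Sunday of January 1996: Jan 7 1996.

Dec 3 1995, Jan 7 1996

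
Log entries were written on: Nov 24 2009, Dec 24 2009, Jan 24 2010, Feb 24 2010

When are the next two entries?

Mar 24 2010, Apr 24 2010

Each date is the 24th; the gaps (30, 31, 31) track the month lengths.
The rule is the 24th of each month.
March 2010: Mar 24 2010.
Next: April 2010 → Apr 24 2010.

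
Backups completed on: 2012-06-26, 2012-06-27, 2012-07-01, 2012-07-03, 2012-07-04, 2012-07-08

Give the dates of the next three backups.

The gap pattern 1, 4, 2, 1, 4 repeats every 3 events.
These are the Tuesdays, Wednesdays and Sundays of each week.
The following Tuesday is 2012-07-10.
Next Wednesday: 2012-07-11.
The following Sunday is 2012-07-15.

2012-07-10, 2012-07-11, 2012-07-15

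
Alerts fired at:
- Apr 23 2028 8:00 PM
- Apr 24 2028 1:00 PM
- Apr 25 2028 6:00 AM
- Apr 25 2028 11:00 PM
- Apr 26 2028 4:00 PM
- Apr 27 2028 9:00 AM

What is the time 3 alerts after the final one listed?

Apr 29 2028 12:00 PM

Spacing: 17, 17, 17, 17, 17 h — constant 17 h.
Apr 27 2028 9:00 AM + 17 h = Apr 28 2028 2:00 AM.
Apr 28 2028 2:00 AM + 17 h = Apr 28 2028 7:00 PM.
Apr 28 2028 7:00 PM + 17 h = Apr 29 2028 12:00 PM.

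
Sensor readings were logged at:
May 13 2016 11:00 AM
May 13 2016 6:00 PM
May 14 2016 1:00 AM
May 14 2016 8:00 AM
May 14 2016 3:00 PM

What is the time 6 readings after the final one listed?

May 16 2016 9:00 AM

Spacing: 7, 7, 7, 7 h — constant 7 h.
May 14 2016 3:00 PM + 7 h = May 14 2016 10:00 PM.
May 14 2016 10:00 PM + 7 h = May 15 2016 5:00 AM.
May 15 2016 5:00 AM + 7 h = May 15 2016 12:00 PM.
May 15 2016 12:00 PM + 7 h = May 15 2016 7:00 PM.
May 15 2016 7:00 PM + 7 h = May 16 2016 2:00 AM.
May 16 2016 2:00 AM + 7 h = May 16 2016 9:00 AM.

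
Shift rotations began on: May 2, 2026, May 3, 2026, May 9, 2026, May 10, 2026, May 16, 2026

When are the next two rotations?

Gaps: 1, 6, 1, 6 days — not constant, but cyclic with period 2.
The events fall on every Saturday and Sunday.
The following Sunday is May 17, 2026.
Next Saturday: May 23, 2026.

May 17, 2026; May 23, 2026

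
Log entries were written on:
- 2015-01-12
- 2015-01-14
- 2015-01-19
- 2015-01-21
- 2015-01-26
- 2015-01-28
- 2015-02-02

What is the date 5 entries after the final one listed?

2015-02-18

Every event lands on a Monday or Wednesday (gaps cycle 2, 5, 2, 5, 2, 5).
So the schedule is: every Monday and Wednesday.
The following Wednesday is 2015-02-04.
Next Monday: 2015-02-09.
Next Wednesday: 2015-02-11.
The following Monday is 2015-02-16.
The following Wednesday is 2015-02-18.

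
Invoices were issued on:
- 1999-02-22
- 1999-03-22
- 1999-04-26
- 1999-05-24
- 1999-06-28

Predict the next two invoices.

Gaps: 28, 35, 28, 35 days — a mix of 28 and 35. Every date is a Monday.
Each is the 4th Monday of its month.
4th Monday of July 1999: 1999-07-26.
4th Monday of August 1999: 1999-08-23.

1999-07-26, 1999-08-23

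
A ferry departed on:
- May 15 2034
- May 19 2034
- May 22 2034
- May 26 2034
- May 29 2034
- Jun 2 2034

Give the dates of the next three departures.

Every event lands on a Monday or Friday (gaps cycle 4, 3, 4, 3, 4).
So the schedule is: every Monday and Friday.
The following Monday is Jun 5 2034.
Next Friday: Jun 9 2034.
The following Monday is Jun 12 2034.

Jun 5 2034, Jun 9 2034, Jun 12 2034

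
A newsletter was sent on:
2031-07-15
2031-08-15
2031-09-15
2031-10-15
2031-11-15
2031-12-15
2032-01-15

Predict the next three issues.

The day-of-month is always 15 (31, 31, 30, 31, 30, 31 days between events).
So this recurs on the 15th of each month.
Next: February 2032 → 2032-02-15.
March 2032: 2032-03-15.
Next: April 2032 → 2032-04-15.

2032-02-15, 2032-03-15, 2032-04-15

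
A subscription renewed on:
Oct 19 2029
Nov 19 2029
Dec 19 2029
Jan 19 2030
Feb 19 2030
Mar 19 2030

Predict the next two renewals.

Apr 19 2030, May 19 2030

Gaps: 31, 30, 31, 31, 28 days — not constant. Every event is on the 19th of the month.
Pattern: the 19th of each month.
April 2030: Apr 19 2030.
May 2030: May 19 2030.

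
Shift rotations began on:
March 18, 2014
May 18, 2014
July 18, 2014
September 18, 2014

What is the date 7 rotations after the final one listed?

The day-of-month is always 18 (61, 61, 62 days between events).
So this recurs on the 18th of every 2 months.
November 2014: November 18, 2014.
January 2015: January 18, 2015.
Next: March 2015 → March 18, 2015.
Next: May 2015 → May 18, 2015.
Next: July 2015 → July 18, 2015.
Next: September 2015 → September 18, 2015.
Next: November 2015 → November 18, 2015.

November 18, 2015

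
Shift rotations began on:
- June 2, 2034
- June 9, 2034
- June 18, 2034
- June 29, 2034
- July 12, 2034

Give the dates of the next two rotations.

July 27, 2034; August 13, 2034

Gaps: 7, 9, 11, 13 days — each gap is 2 larger than the previous one.
Next gap: 15 days. July 12, 2034 + 15 days = July 27, 2034.
Next gap: 17 days. July 27, 2034 + 17 days = August 13, 2034.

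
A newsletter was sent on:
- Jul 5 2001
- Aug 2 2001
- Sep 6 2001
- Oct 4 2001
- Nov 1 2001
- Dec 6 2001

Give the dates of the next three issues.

Gaps: 28, 35, 28, 28, 35 days — a mix of 28 and 35. Every date is a Thursday.
Each is the 1st Thursday of its month.
1st Thursday of January 2002: Jan 3 2002.
1st Thursday of February 2002: Feb 7 2002.
1st Thursday of March 2002: Mar 7 2002.

Jan 3 2002, Feb 7 2002, Mar 7 2002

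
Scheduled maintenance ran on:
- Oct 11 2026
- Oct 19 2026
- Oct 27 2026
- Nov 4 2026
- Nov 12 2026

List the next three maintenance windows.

Nov 20 2026, Nov 28 2026, Dec 6 2026

Every event comes 8 days after the last (8, 8, 8, 8).
Nov 12 2026 + 8 days = Nov 20 2026.
Nov 20 2026 + 8 days = Nov 28 2026.
Nov 28 2026 + 8 days = Dec 6 2026.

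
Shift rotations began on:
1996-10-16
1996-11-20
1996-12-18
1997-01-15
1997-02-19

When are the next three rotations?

Gaps: 35, 28, 28, 35 days — a mix of 28 and 35. Every date is a Wednesday.
Each is the 3rd Wednesday of its month.
3rd Wednesday of March 1997: 1997-03-19.
April 1997 — 3rd Wednesday is 1997-04-16.
3rd Wednesday of May 1997: 1997-05-21.

1997-03-19, 1997-04-16, 1997-05-21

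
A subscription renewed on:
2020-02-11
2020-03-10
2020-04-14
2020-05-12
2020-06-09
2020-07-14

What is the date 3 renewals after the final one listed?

These are Tuesdays at 28- or 35-day spacing (28, 35, 28, 28, 35).
The pattern: 2nd Tuesday of the month.
August 2020 — 2nd Tuesday is 2020-08-11.
September 2020 — 2nd Tuesday is 2020-09-08.
2nd Tuesday of October 2020: 2020-10-13.

2020-10-13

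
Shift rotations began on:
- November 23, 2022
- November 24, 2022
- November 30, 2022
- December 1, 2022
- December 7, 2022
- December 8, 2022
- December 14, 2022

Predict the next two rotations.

Gaps: 1, 6, 1, 6, 1, 6 days — not constant, but cyclic with period 2.
The events fall on every Wednesday and Thursday.
The following Thursday is December 15, 2022.
The following Wednesday is December 21, 2022.

December 15, 2022; December 21, 2022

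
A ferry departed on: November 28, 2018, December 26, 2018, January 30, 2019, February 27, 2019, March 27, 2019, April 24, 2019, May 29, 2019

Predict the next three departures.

Every date is a Wednesday; gaps 28, 35, 28, 28, 28, 35 days.
Each is the last Wednesday of its month (at least one falls on the 29th or later, ruling out '4th Wednesday').
June 2019 ends with Wednesday June 26, 2019.
Last Wednesday of July 2019: July 31, 2019.
Last Wednesday of August 2019: August 28, 2019.

June 26, 2019; July 31, 2019; August 28, 2019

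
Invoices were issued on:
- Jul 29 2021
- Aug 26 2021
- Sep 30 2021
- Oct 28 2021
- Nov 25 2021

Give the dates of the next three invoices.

All Thursdays; the gaps (28, 35, 28, 28) vary with month length.
This is the last Thursday of each month.
Last Thursday of December 2021: Dec 30 2021.
January 2022 ends with Thursday Jan 27 2022.
Last Thursday of February 2022: Feb 24 2022.

Dec 30 2021, Jan 27 2022, Feb 24 2022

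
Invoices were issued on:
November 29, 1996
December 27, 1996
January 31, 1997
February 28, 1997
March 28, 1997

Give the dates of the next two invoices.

Every date is a Friday; gaps 28, 35, 28, 28 days.
Each is the last Friday of its month (at least one falls on the 29th or later, ruling out '4th Friday').
Last Friday of April 1997: April 25, 1997.
May 1997 ends with Friday May 30, 1997.

April 25, 1997; May 30, 1997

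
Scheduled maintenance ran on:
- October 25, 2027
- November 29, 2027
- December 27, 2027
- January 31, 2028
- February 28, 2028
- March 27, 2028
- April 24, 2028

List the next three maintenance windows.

May 29, 2028; June 26, 2028; July 31, 2028

Every date is a Monday; gaps 35, 28, 35, 28, 28, 28 days.
Each is the last Monday of its month (at least one falls on the 29th or later, ruling out '4th Monday').
May 2028 ends with Monday May 29, 2028.
June 2028 ends with Monday June 26, 2028.
July 2028 ends with Monday July 31, 2028.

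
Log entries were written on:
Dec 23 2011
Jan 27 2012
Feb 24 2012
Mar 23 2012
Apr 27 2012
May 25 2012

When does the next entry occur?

Jun 22 2012

These are Fridays at 28- or 35-day spacing (35, 28, 28, 35, 28).
The pattern: 4th Friday of the month.
4th Friday of June 2012: Jun 22 2012.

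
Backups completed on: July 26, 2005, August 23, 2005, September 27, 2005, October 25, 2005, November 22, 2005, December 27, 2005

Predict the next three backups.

January 24, 2006; February 28, 2006; March 28, 2006

All dates are Tuesdays, 28, 35, 28, 28, 35 days apart.
Specifically, the 4th Tuesday of each month.
January 2006 — 4th Tuesday is January 24, 2006.
4th Tuesday of February 2006: February 28, 2006.
March 2006 — 4th Tuesday is March 28, 2006.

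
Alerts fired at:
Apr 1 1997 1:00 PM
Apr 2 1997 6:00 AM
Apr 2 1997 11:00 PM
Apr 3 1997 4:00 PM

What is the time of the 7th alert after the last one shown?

Apr 8 1997 3:00 PM

Gaps: 17, 17, 17 hours — each event is 17 hours after the previous one.
Apr 3 1997 4:00 PM + 17 h = Apr 4 1997 9:00 AM.
Apr 4 1997 9:00 AM + 17 h = Apr 5 1997 2:00 AM.
Apr 5 1997 2:00 AM + 17 h = Apr 5 1997 7:00 PM.
Apr 5 1997 7:00 PM + 17 h = Apr 6 1997 12:00 PM.
Apr 6 1997 12:00 PM + 17 h = Apr 7 1997 5:00 AM.
Apr 7 1997 5:00 AM + 17 h = Apr 7 1997 10:00 PM.
Apr 7 1997 10:00 PM + 17 h = Apr 8 1997 3:00 PM.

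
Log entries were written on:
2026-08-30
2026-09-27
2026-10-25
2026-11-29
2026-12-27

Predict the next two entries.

2027-01-31, 2027-02-28

These are Sundays with 28, 28, 35, 28-day gaps.
Each is the final Sunday of its month — 2026-08-30 is past the 28th, so '4th Sunday' doesn't fit.
January 2027 ends with Sunday 2027-01-31.
Last Sunday of February 2027: 2027-02-28.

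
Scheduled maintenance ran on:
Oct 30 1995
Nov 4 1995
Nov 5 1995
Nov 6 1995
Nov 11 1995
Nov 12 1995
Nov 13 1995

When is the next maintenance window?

Nov 18 1995

Every event lands on a Monday or Saturday or Sunday (gaps cycle 5, 1, 1, 5, 1, 1).
So the schedule is: every Monday, Saturday and Sunday.
Next Saturday: Nov 18 1995.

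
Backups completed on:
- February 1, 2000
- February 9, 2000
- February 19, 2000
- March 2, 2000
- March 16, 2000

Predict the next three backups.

April 1, 2000; April 19, 2000; May 9, 2000

Intervals are 8, 10, 12, 14 days — an arithmetic progression with common difference 2.
Next gap: 16 days. March 16, 2000 + 16 days = April 1, 2000.
Next gap: 18 days. April 1, 2000 + 18 days = April 19, 2000.
Next gap: 20 days. April 19, 2000 + 20 days = May 9, 2000.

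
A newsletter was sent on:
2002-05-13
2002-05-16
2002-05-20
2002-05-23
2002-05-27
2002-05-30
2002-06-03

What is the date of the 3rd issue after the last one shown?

Every event lands on a Monday or Thursday (gaps cycle 3, 4, 3, 4, 3, 4).
So the schedule is: every Monday and Thursday.
Next Thursday: 2002-06-06.
Next Monday: 2002-06-10.
The following Thursday is 2002-06-13.

2002-06-13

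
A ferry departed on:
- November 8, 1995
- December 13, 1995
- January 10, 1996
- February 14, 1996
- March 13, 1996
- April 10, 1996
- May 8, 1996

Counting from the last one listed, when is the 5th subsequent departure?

Gaps: 35, 28, 35, 28, 28, 28 days — a mix of 28 and 35. Every date is a Wednesday.
Each is the 2nd Wednesday of its month.
2nd Wednesday of June 1996: June 12, 1996.
July 1996 — 2nd Wednesday is July 10, 1996.
2nd Wednesday of August 1996: August 14, 1996.
2nd Wednesday of September 1996: September 11, 1996.
October 1996 — 2nd Wednesday is October 9, 1996.

October 9, 1996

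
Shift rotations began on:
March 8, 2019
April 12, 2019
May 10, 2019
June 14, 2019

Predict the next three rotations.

July 12, 2019; August 9, 2019; September 13, 2019

Gaps: 35, 28, 35 days — a mix of 28 and 35. Every date is a Friday.
Each is the 2nd Friday of its month.
July 2019 — 2nd Friday is July 12, 2019.
August 2019 — 2nd Friday is August 9, 2019.
2nd Friday of September 2019: September 13, 2019.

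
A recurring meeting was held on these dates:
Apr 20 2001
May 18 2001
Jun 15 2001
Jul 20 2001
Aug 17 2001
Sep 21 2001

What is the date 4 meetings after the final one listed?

All dates are Fridays, 28, 28, 35, 28, 35 days apart.
Specifically, the 3rd Friday of each month.
October 2001 — 3rd Friday is Oct 19 2001.
November 2001 — 3rd Friday is Nov 16 2001.
December 2001 — 3rd Friday is Dec 21 2001.
January 2002 — 3rd Friday is Jan 18 2002.

Jan 18 2002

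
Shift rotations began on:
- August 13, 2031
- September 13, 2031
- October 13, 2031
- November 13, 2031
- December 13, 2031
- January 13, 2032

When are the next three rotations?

February 13, 2032; March 13, 2032; April 13, 2032

The day-of-month is always 13 (31, 30, 31, 30, 31 days between events).
So this recurs on the 13th of each month.
February 2032: February 13, 2032.
March 2032: March 13, 2032.
April 2032: April 13, 2032.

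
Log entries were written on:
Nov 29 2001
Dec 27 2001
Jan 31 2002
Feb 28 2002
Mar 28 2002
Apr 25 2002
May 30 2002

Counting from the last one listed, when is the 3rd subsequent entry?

All Thursdays; the gaps (28, 35, 28, 28, 28, 35) vary with month length.
This is the last Thursday of each month.
Last Thursday of June 2002: Jun 27 2002.
Last Thursday of July 2002: Jul 25 2002.
Last Thursday of August 2002: Aug 29 2002.

Aug 29 2002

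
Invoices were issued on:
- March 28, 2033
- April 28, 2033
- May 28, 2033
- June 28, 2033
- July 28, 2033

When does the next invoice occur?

August 28, 2033

The day-of-month is always 28 (31, 30, 31, 30 days between events).
So this recurs on the 28th of each month.
Next: August 2033 → August 28, 2033.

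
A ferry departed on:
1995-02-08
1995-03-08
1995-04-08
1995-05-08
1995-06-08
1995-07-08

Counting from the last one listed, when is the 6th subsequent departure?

1996-01-08

Each date is the 8th; the gaps (28, 31, 30, 31, 30) track the month lengths.
The rule is the 8th of each month.
August 1995: 1995-08-08.
Next: September 1995 → 1995-09-08.
October 1995: 1995-10-08.
Next: November 1995 → 1995-11-08.
December 1995: 1995-12-08.
Next: January 1996 → 1996-01-08.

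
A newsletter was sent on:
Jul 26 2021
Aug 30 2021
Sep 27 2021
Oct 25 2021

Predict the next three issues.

These are Mondays with 35, 28, 28-day gaps.
Each is the final Monday of its month — Aug 30 2021 is past the 28th, so '4th Monday' doesn't fit.
November 2021 ends with Monday Nov 29 2021.
Last Monday of December 2021: Dec 27 2021.
Last Monday of January 2022: Jan 31 2022.

Nov 29 2021, Dec 27 2021, Jan 31 2022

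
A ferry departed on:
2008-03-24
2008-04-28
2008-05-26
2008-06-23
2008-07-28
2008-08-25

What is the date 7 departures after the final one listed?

2009-03-23

These are Mondays at 28- or 35-day spacing (35, 28, 28, 35, 28).
The pattern: 4th Monday of the month.
September 2008 — 4th Monday is 2008-09-22.
4th Monday of October 2008: 2008-10-27.
4th Monday of November 2008: 2008-11-24.
4th Monday of December 2008: 2008-12-22.
4th Monday of January 2009: 2009-01-26.
February 2009 — 4th Monday is 2009-02-23.
March 2009 — 4th Monday is 2009-03-23.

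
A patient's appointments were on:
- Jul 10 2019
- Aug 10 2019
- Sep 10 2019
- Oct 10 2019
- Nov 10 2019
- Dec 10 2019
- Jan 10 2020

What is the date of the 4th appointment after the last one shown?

May 10 2020

Gaps: 31, 31, 30, 31, 30, 31 days — not constant. Every event is on the 10th of the month.
Pattern: the 10th of each month.
Next: February 2020 → Feb 10 2020.
March 2020: Mar 10 2020.
Next: April 2020 → Apr 10 2020.
Next: May 2020 → May 10 2020.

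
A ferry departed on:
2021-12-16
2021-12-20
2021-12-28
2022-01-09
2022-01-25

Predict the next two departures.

Gaps: 4, 8, 12, 16 days — each gap is 4 larger than the previous one.
Next gap: 20 days. 2022-01-25 + 20 days = 2022-02-14.
Next gap: 24 days. 2022-02-14 + 24 days = 2022-03-10.

2022-02-14, 2022-03-10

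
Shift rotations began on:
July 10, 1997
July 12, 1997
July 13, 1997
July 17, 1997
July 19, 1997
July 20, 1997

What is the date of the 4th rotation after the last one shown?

Gaps: 2, 1, 4, 2, 1 days — not constant, but cyclic with period 3.
The events fall on every Thursday, Saturday and Sunday.
Next Thursday: July 24, 1997.
Next Saturday: July 26, 1997.
Next Sunday: July 27, 1997.
The following Thursday is July 31, 1997.

July 31, 1997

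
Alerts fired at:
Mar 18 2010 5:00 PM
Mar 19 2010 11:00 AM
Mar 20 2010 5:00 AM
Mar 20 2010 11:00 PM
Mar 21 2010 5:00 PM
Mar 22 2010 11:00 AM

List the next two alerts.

Mar 23 2010 5:00 AM, Mar 23 2010 11:00 PM

The interval is a steady 18 hours (18, 18, 18, 18, 18).
Mar 22 2010 11:00 AM + 18 h = Mar 23 2010 5:00 AM.
Mar 23 2010 5:00 AM + 18 h = Mar 23 2010 11:00 PM.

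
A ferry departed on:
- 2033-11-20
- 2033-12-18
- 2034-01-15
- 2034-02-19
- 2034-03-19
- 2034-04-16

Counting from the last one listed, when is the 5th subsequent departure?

2034-09-17

Gaps: 28, 28, 35, 28, 28 days — a mix of 28 and 35. Every date is a Sunday.
Each is the 3rd Sunday of its month.
3rd Sunday of May 2034: 2034-05-21.
June 2034 — 3rd Sunday is 2034-06-18.
3rd Sunday of July 2034: 2034-07-16.
August 2034 — 3rd Sunday is 2034-08-20.
September 2034 — 3rd Sunday is 2034-09-17.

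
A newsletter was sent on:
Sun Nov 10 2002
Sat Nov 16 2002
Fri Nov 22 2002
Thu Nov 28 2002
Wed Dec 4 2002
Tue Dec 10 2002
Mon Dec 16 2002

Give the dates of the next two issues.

Sun Dec 22 2002, Sat Dec 28 2002

Gaps between consecutive events: 6, 6, 6, 6, 6, 6 days — a constant 6-day interval.
Mon Dec 16 2002 + 6 days = Sun Dec 22 2002.
Sun Dec 22 2002 + 6 days = Sat Dec 28 2002.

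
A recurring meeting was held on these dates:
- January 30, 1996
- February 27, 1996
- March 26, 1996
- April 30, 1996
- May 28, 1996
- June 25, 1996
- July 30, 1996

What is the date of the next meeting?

August 27, 1996

Every date is a Tuesday; gaps 28, 28, 35, 28, 28, 35 days.
Each is the last Tuesday of its month (at least one falls on the 29th or later, ruling out '4th Tuesday').
August 1996 ends with Tuesday August 27, 1996.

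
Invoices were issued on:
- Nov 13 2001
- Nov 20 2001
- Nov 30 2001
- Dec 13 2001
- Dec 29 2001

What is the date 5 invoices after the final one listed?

May 3 2002

Intervals are 7, 10, 13, 16 days — an arithmetic progression with common difference 3.
Next gap: 19 days. Dec 29 2001 + 19 days = Jan 17 2002.
Next gap: 22 days. Jan 17 2002 + 22 days = Feb 8 2002.
Next gap: 25 days. Feb 8 2002 + 25 days = Mar 5 2002.
Next gap: 28 days. Mar 5 2002 + 28 days = Apr 2 2002.
Next gap: 31 days. Apr 2 2002 + 31 days = May 3 2002.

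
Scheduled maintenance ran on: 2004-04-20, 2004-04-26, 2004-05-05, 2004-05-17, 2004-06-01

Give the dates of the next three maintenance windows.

Gaps: 6, 9, 12, 15 days — each gap is 3 larger than the previous one.
Next gap: 18 days. 2004-06-01 + 18 days = 2004-06-19.
Next gap: 21 days. 2004-06-19 + 21 days = 2004-07-10.
Next gap: 24 days. 2004-07-10 + 24 days = 2004-08-03.

2004-06-19, 2004-07-10, 2004-08-03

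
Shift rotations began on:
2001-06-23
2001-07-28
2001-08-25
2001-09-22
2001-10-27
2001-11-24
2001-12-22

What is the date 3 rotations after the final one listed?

Gaps: 35, 28, 28, 35, 28, 28 days — a mix of 28 and 35. Every date is a Saturday.
Each is the 4th Saturday of its month.
January 2002 — 4th Saturday is 2002-01-26.
February 2002 — 4th Saturday is 2002-02-23.
4th Saturday of March 2002: 2002-03-23.

2002-03-23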